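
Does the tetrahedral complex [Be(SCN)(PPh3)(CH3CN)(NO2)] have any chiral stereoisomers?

yes

In a tetrahedral complex all four positions are equivalent and every pair of ligands is adjacent — there is no cis/trans distinction.
Only one geometric arrangement is possible; it has no improper symmetry element, so it exists as a pair of enantiomers (2 stereoisomers).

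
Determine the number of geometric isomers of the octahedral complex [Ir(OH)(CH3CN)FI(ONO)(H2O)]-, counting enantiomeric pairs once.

15

The six octahedral sites form three mutually perpendicular trans pairs.
Exhaustive case analysis gives 15 geometric isomers.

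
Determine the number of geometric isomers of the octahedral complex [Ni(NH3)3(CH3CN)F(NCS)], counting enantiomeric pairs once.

4

An octahedron has six vertices in three trans pairs; every non-trans pair is cis.
Working through the distinct placements yields 4 geometric isomers: NH3 mer (3 arrangements); NH3 fac (chiral).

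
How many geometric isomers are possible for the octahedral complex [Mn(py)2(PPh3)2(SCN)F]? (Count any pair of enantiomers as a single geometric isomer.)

6

The six octahedral sites form three mutually perpendicular trans pairs.
The distinct arrangements are (6 in all): py trans, PPh3 cis; py cis, PPh3 cis (3 arrangements, 2 chiral); py trans, PPh3 trans; py cis, PPh3 trans.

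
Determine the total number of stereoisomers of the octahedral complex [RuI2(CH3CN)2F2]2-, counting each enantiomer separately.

6

An octahedron has six vertices in three trans pairs; every non-trans pair is cis.
The distinct arrangements are (5 in all): I trans, CH3CN trans, F trans; I cis, CH3CN trans, F cis; I trans, CH3CN cis, F cis; I cis, CH3CN cis, F cis (chiral); I cis, CH3CN cis, F trans.
One of these lacks any improper symmetry element and so occurs as an enantiomeric pair, giving 5 + 1 = 6 stereoisomers in total.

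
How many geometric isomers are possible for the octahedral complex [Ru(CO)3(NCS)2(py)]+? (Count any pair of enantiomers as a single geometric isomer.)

An octahedron has six vertices in three trans pairs; every non-trans pair is cis.
There are 3 geometric isomers: CO mer, NCS cis; CO mer, NCS trans; CO fac, NCS cis.

3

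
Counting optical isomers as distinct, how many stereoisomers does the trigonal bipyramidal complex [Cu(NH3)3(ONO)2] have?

3

In a trigonal bipyramid the two axial positions differ from the three equatorial ones.
Systematic placement gives 3 geometric isomers: ONO both equatorial; ONO one axial, one equatorial; ONO both axial.
Each arrangement has an internal mirror plane or centre of symmetry, so none is chiral.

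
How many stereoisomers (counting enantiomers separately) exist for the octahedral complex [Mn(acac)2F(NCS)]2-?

In an octahedral complex each vertex has one trans partner and four cis neighbours.
Each acac is bidentate and must span two cis positions.
There are 2 geometric isomers: F and NCS mutually trans; F and NCS mutually cis (chiral).
One of these lacks any improper symmetry element and so occurs as an enantiomeric pair, giving 2 + 1 = 3 stereoisomers in total.

3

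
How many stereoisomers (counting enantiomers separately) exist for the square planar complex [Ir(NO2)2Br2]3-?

2

Working through the distinct placements yields 2 geometric isomers: NO2 cis; NO2 trans.
Each arrangement has an internal mirror plane or centre of symmetry, so none is chiral.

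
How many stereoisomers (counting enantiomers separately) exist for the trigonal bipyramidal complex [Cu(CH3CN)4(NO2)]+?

In a trigonal bipyramid the two axial positions differ from the three equatorial ones.
Systematic placement gives 2 geometric isomers: NO2 equatorial; NO2 axial.
Each arrangement has an internal mirror plane or centre of symmetry, so none is chiral.

2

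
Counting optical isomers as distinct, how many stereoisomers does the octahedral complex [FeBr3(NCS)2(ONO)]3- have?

3

Systematic placement gives 3 geometric isomers: Br mer, NCS cis; Br mer, NCS trans; Br fac, NCS cis.
Each arrangement has an internal mirror plane or centre of symmetry, so none is chiral.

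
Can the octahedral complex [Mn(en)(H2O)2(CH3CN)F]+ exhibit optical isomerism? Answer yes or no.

yes

Each en is bidentate and must span two cis positions.
There are 4 geometric isomers: H2O cis (3 arrangements, 2 chiral); H2O trans.
Of these, 2 lack any improper symmetry element and so occur as enantiomeric pairs, giving 4 + 2 = 6 stereoisomers in total.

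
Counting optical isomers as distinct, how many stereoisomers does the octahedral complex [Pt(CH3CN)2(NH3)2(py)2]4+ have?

Systematic placement gives 5 geometric isomers: CH3CN trans, NH3 trans, py trans; CH3CN trans, NH3 cis, py cis; CH3CN cis, NH3 cis, py trans; CH3CN cis, NH3 cis, py cis (chiral); CH3CN cis, NH3 trans, py cis.
One of these lacks any improper symmetry element and so occurs as an enantiomeric pair, giving 5 + 1 = 6 stereoisomers in total.

6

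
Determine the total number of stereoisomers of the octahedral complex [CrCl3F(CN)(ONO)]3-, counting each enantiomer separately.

An octahedron has six vertices in three trans pairs; every non-trans pair is cis.
Systematic placement gives 4 geometric isomers: Cl mer (3 arrangements); Cl fac (chiral).
One of these lacks any improper symmetry element and so occurs as an enantiomeric pair, giving 4 + 1 = 5 stereoisomers in total.

5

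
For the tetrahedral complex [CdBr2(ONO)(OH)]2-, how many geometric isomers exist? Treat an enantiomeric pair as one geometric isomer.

1

In a tetrahedral complex all four positions are equivalent and every pair of ligands is adjacent — there is no cis/trans distinction.
Only one geometric arrangement is possible.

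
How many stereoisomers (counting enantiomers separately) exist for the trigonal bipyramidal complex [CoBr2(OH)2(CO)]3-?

6

In a trigonal bipyramid the two axial positions differ from the three equatorial ones.
Exhaustive case analysis gives 5 geometric isomers.
One of these lacks any improper symmetry element and so occurs as an enantiomeric pair, giving 5 + 1 = 6 stereoisomers in total.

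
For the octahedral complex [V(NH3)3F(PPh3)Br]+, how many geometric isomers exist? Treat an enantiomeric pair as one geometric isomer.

In an octahedral complex each vertex has one trans partner and four cis neighbours.
The distinct arrangements are (4 in all): NH3 mer (3 arrangements); NH3 fac (chiral).

4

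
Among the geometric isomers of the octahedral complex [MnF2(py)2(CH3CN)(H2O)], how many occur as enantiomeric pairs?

The distinct arrangements are (6 in all): F cis, py trans; F cis, py cis (3 arrangements, 2 chiral); F trans, py trans; F trans, py cis.
Of these, 2 lack any improper symmetry element and so occur as enantiomeric pairs, giving 6 + 2 = 8 stereoisomers in total.

2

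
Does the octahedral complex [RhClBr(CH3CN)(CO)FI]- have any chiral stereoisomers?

The six octahedral sites form three mutually perpendicular trans pairs.
Placing the ligands in turn and identifying arrangements related by rotation or reflection leaves 15 distinct geometric isomers.
Of these, 15 lack any improper symmetry element and so occur as enantiomeric pairs, giving 15 + 15 = 30 stereoisomers in total.

yes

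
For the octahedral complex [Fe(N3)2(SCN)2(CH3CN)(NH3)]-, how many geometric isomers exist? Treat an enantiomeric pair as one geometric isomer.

6

An octahedron has six vertices in three trans pairs; every non-trans pair is cis.
The distinct arrangements are (6 in all): N3 cis, SCN trans; N3 cis, SCN cis (3 arrangements, 2 chiral); N3 trans, SCN trans; N3 trans, SCN cis.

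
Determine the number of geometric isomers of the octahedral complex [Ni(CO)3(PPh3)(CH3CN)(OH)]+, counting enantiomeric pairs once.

An octahedron has six vertices in three trans pairs; every non-trans pair is cis.
There are 4 geometric isomers: CO mer (3 arrangements); CO fac (chiral).

4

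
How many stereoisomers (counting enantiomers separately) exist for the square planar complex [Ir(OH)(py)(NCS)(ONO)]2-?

3

In a square planar complex each vertex has one trans partner and two cis neighbours.
The distinct arrangements are (3 in all): (NCS/ONO trans, OH/py trans); (NCS/py trans, OH/ONO trans); (NCS/OH trans, ONO/py trans).
Each arrangement has an internal mirror plane or centre of symmetry, so none is chiral.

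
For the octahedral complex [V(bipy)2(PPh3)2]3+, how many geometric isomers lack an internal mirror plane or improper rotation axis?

1

An octahedron has six vertices in three trans pairs; every non-trans pair is cis.
Each bipy is bidentate and must span two cis positions.
The distinct arrangements are (2 in all): PPh3 trans; PPh3 cis (chiral).
One of these lacks any improper symmetry element and so occurs as an enantiomeric pair, giving 2 + 1 = 3 stereoisomers in total.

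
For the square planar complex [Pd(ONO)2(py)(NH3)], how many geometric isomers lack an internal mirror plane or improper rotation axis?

In a square planar complex each vertex has one trans partner and two cis neighbours.
Working through the distinct placements yields 2 geometric isomers: ONO cis; ONO trans.
Each arrangement has an internal mirror plane or centre of symmetry, so none is chiral.

0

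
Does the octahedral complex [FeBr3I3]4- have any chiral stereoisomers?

no

In an octahedral complex each vertex has one trans partner and four cis neighbours.
Working through the distinct placements yields 2 geometric isomers: Br mer; Br fac.
Each arrangement has an internal mirror plane or centre of symmetry, so none is chiral.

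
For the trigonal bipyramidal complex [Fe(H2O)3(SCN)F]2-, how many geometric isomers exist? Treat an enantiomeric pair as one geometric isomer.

In a trigonal bipyramid the two axial positions differ from the three equatorial ones.
There are 4 geometric isomers: SCN equatorial, F axial; SCN axial, F axial; SCN equatorial, F equatorial; SCN axial, F equatorial.

4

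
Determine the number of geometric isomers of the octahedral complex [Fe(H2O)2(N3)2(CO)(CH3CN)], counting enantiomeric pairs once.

6

In an octahedral complex each vertex has one trans partner and four cis neighbours.
There are 6 geometric isomers: H2O trans, N3 trans; H2O cis, N3 cis (3 arrangements, 2 chiral); H2O cis, N3 trans; H2O trans, N3 cis.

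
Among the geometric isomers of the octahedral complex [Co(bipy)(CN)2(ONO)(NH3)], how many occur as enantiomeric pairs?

2

In an octahedral complex each vertex has one trans partner and four cis neighbours.
Each bipy is bidentate and must span two cis positions.
Systematic placement gives 4 geometric isomers: CN trans; CN cis (3 arrangements, 2 chiral).
Of these, 2 lack any improper symmetry element and so occur as enantiomeric pairs, giving 4 + 2 = 6 stereoisomers in total.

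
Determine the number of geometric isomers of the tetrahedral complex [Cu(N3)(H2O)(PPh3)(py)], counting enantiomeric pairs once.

Only one geometric arrangement is possible; it has no improper symmetry element, so it exists as a pair of enantiomers (2 stereoisomers).

1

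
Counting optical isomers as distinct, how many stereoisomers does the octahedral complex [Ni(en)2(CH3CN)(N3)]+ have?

An octahedron has six vertices in three trans pairs; every non-trans pair is cis.
Each en is bidentate and must span two cis positions.
Systematic placement gives 2 geometric isomers: CH3CN and N3 mutually trans; CH3CN and N3 mutually cis (chiral).
One of these lacks any improper symmetry element and so occurs as an enantiomeric pair, giving 2 + 1 = 3 stereoisomers in total.

3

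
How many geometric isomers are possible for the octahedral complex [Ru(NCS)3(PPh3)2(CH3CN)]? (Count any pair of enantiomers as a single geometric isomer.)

3

Systematic placement gives 3 geometric isomers: NCS mer, PPh3 trans; NCS fac, PPh3 cis; NCS mer, PPh3 cis.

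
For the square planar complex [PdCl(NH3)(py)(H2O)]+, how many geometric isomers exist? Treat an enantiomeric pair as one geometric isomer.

A square has two trans pairs of vertices; adjacent vertices are cis.
Working through the distinct placements yields 3 geometric isomers: (Cl/NH3 trans, H2O/py trans); (Cl/py trans, H2O/NH3 trans); (Cl/H2O trans, NH3/py trans).

3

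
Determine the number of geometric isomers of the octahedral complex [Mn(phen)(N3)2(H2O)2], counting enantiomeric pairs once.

3

An octahedron has six vertices in three trans pairs; every non-trans pair is cis.
Each phen is bidentate and must span two cis positions.
Working through the distinct placements yields 3 geometric isomers: N3 cis, H2O trans; N3 cis, H2O cis (chiral); N3 trans, H2O cis.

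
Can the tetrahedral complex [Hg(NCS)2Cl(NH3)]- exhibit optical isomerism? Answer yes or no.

no

All four vertices of a tetrahedron are equivalent and mutually adjacent, so cis/trans isomerism cannot arise.
Only one geometric arrangement is possible.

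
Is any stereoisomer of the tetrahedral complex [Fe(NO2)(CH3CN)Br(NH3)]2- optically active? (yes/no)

yes

In a tetrahedral complex all four positions are equivalent and every pair of ligands is adjacent — there is no cis/trans distinction.
Only one geometric arrangement is possible; it has no improper symmetry element, so it exists as a pair of enantiomers (2 stereoisomers).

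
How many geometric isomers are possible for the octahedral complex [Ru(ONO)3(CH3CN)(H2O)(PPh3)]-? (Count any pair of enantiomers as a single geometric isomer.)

4

An octahedron has six vertices in three trans pairs; every non-trans pair is cis.
The distinct arrangements are (4 in all): ONO mer (3 arrangements); ONO fac (chiral).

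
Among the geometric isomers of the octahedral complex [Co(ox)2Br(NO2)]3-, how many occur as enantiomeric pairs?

1

The six octahedral sites form three mutually perpendicular trans pairs.
Each ox is bidentate and must span two cis positions.
Working through the distinct placements yields 2 geometric isomers: Br and NO2 mutually trans; Br and NO2 mutually cis (chiral).
One of these lacks any improper symmetry element and so occurs as an enantiomeric pair, giving 2 + 1 = 3 stereoisomers in total.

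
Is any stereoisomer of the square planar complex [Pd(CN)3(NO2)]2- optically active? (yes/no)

Only one geometric arrangement is possible.

no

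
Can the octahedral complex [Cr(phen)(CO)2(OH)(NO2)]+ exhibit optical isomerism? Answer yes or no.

yes

An octahedron has six vertices in three trans pairs; every non-trans pair is cis.
Each phen is bidentate and must span two cis positions.
The distinct arrangements are (4 in all): CO trans; CO cis (3 arrangements, 2 chiral).
Of these, 2 lack any improper symmetry element and so occur as enantiomeric pairs, giving 4 + 2 = 6 stereoisomers in total.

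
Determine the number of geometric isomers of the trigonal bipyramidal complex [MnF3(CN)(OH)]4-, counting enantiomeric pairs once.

4

The distinct arrangements are (4 in all): CN axial, OH equatorial; CN axial, OH axial; CN equatorial, OH equatorial; CN equatorial, OH axial.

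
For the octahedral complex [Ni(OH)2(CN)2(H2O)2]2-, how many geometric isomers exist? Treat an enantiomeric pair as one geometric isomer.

Systematic placement gives 5 geometric isomers: OH trans, CN trans, H2O trans; OH cis, CN trans, H2O cis; OH trans, CN cis, H2O cis; OH cis, CN cis, H2O cis (chiral); OH cis, CN cis, H2O trans.

5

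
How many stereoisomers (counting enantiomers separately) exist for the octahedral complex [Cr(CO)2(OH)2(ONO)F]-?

The six octahedral sites form three mutually perpendicular trans pairs.
There are 6 geometric isomers: CO trans, OH cis; CO trans, OH trans; CO cis, OH cis (3 arrangements, 2 chiral); CO cis, OH trans.
Of these, 2 lack any improper symmetry element and so occur as enantiomeric pairs, giving 6 + 2 = 8 stereoisomers in total.

8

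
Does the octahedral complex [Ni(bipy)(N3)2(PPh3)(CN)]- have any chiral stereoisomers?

In an octahedral complex each vertex has one trans partner and four cis neighbours.
Each bipy is bidentate and must span two cis positions.
The distinct arrangements are (4 in all): N3 cis (3 arrangements, 2 chiral); N3 trans.
Of these, 2 lack any improper symmetry element and so occur as enantiomeric pairs, giving 4 + 2 = 6 stereoisomers in total.

yes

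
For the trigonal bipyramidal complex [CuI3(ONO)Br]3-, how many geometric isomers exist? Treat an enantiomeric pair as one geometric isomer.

4

In a trigonal bipyramid the two axial positions differ from the three equatorial ones.
The distinct arrangements are (4 in all): ONO equatorial, Br axial; ONO axial, Br axial; ONO equatorial, Br equatorial; ONO axial, Br equatorial.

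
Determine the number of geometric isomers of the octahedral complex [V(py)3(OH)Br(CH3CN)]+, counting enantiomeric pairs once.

The six octahedral sites form three mutually perpendicular trans pairs.
Systematic placement gives 4 geometric isomers: py mer (3 arrangements); py fac (chiral).

4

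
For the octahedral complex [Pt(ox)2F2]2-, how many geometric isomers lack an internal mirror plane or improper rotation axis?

1

In an octahedral complex each vertex has one trans partner and four cis neighbours.
Each ox is bidentate and must span two cis positions.
There are 2 geometric isomers: F trans; F cis (chiral).
One of these lacks any improper symmetry element and so occurs as an enantiomeric pair, giving 2 + 1 = 3 stereoisomers in total.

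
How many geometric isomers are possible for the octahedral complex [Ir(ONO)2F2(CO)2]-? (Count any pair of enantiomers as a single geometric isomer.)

5

An octahedron has six vertices in three trans pairs; every non-trans pair is cis.
Working through the distinct placements yields 5 geometric isomers: ONO trans, F trans, CO trans; ONO cis, F cis, CO trans; ONO trans, F cis, CO cis; ONO cis, F cis, CO cis (chiral); ONO cis, F trans, CO cis.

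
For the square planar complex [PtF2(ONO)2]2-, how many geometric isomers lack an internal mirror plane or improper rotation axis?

0

A square has two trans pairs of vertices; adjacent vertices are cis.
The distinct arrangements are (2 in all): F cis; F trans.
Each arrangement has an internal mirror plane or centre of symmetry, so none is chiral.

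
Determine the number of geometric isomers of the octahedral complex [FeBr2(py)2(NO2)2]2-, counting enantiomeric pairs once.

5

Working through the distinct placements yields 5 geometric isomers: Br trans, py trans, NO2 trans; Br trans, py cis, NO2 cis; Br cis, py trans, NO2 cis; Br cis, py cis, NO2 cis (chiral); Br cis, py cis, NO2 trans.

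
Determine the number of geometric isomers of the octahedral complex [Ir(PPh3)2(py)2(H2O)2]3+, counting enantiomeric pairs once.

5

There are 5 geometric isomers: PPh3 trans, py trans, H2O trans; PPh3 cis, py cis, H2O trans; PPh3 cis, py trans, H2O cis; PPh3 cis, py cis, H2O cis (chiral); PPh3 trans, py cis, H2O cis.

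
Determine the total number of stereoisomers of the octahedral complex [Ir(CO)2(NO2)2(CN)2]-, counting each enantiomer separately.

6

There are 5 geometric isomers: CO trans, NO2 trans, CN trans; CO cis, NO2 cis, CN trans; CO cis, NO2 trans, CN cis; CO cis, NO2 cis, CN cis (chiral); CO trans, NO2 cis, CN cis.
One of these lacks any improper symmetry element and so occurs as an enantiomeric pair, giving 5 + 1 = 6 stereoisomers in total.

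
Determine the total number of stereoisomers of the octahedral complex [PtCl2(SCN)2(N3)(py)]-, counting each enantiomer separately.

8

An octahedron has six vertices in three trans pairs; every non-trans pair is cis.
The distinct arrangements are (6 in all): Cl trans, SCN cis; Cl trans, SCN trans; Cl cis, SCN cis (3 arrangements, 2 chiral); Cl cis, SCN trans.
Of these, 2 lack any improper symmetry element and so occur as enantiomeric pairs, giving 6 + 2 = 8 stereoisomers in total.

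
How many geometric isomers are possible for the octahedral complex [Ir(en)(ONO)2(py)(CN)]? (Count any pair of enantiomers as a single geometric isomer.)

The six octahedral sites form three mutually perpendicular trans pairs.
Each en is bidentate and must span two cis positions.
Systematic placement gives 4 geometric isomers: ONO cis (3 arrangements, 2 chiral); ONO trans.

4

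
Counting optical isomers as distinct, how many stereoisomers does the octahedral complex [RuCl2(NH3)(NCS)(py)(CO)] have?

An octahedron has six vertices in three trans pairs; every non-trans pair is cis.
Exhaustive case analysis gives 9 geometric isomers.
Of these, 6 lack any improper symmetry element and so occur as enantiomeric pairs, giving 9 + 6 = 15 stereoisomers in total.

15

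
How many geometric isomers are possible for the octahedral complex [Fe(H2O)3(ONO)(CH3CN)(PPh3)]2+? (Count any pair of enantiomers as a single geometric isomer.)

In an octahedral complex each vertex has one trans partner and four cis neighbours.
The distinct arrangements are (4 in all): H2O mer (3 arrangements); H2O fac (chiral).

4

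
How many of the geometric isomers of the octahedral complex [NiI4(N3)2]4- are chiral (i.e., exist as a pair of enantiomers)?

An octahedron has six vertices in three trans pairs; every non-trans pair is cis.
Working through the distinct placements yields 2 geometric isomers: N3 trans; N3 cis.
Each arrangement has an internal mirror plane or centre of symmetry, so none is chiral.

0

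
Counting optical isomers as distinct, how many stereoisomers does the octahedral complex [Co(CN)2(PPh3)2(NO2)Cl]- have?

8

An octahedron has six vertices in three trans pairs; every non-trans pair is cis.
Working through the distinct placements yields 6 geometric isomers: CN trans, PPh3 trans; CN trans, PPh3 cis; CN cis, PPh3 trans; CN cis, PPh3 cis (3 arrangements, 2 chiral).
Of these, 2 lack any improper symmetry element and so occur as enantiomeric pairs, giving 6 + 2 = 8 stereoisomers in total.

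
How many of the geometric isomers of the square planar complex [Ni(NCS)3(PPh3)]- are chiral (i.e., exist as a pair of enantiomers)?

0

A square has two trans pairs of vertices; adjacent vertices are cis.
Only one geometric arrangement is possible.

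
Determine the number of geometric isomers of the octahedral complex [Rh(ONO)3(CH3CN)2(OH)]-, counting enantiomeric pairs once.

An octahedron has six vertices in three trans pairs; every non-trans pair is cis.
The distinct arrangements are (3 in all): ONO mer, CH3CN trans; ONO mer, CH3CN cis; ONO fac, CH3CN cis.

3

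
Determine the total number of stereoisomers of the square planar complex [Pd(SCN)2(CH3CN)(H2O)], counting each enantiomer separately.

A square has two trans pairs of vertices; adjacent vertices are cis.
Working through the distinct placements yields 2 geometric isomers: SCN cis; SCN trans.
Each arrangement has an internal mirror plane or centre of symmetry, so none is chiral.

2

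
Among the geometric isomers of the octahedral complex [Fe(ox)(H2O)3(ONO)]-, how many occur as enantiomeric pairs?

In an octahedral complex each vertex has one trans partner and four cis neighbours.
Each ox is bidentate and must span two cis positions.
There are 2 geometric isomers: H2O mer; H2O fac.
Each arrangement has an internal mirror plane or centre of symmetry, so none is chiral.

0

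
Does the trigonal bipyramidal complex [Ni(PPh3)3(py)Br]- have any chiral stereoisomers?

Systematic placement gives 4 geometric isomers: py equatorial, Br axial; py axial, Br axial; py equatorial, Br equatorial; py axial, Br equatorial.
Each arrangement has an internal mirror plane or centre of symmetry, so none is chiral.

no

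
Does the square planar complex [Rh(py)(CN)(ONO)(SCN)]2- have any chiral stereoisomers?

The distinct arrangements are (3 in all): (CN/SCN trans, ONO/py trans); (CN/py trans, ONO/SCN trans); (CN/ONO trans, SCN/py trans).
Each arrangement has an internal mirror plane or centre of symmetry, so none is chiral.

no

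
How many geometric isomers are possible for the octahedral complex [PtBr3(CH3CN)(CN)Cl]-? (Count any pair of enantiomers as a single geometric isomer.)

4

The distinct arrangements are (4 in all): Br mer (3 arrangements); Br fac (chiral).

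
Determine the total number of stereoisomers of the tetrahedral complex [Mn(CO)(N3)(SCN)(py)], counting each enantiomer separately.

2

In a tetrahedral complex all four positions are equivalent and every pair of ligands is adjacent — there is no cis/trans distinction.
Only one geometric arrangement is possible; it has no improper symmetry element, so it exists as a pair of enantiomers (2 stereoisomers).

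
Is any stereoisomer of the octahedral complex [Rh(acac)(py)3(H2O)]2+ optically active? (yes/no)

Each acac is bidentate and must span two cis positions.
Systematic placement gives 2 geometric isomers: py mer; py fac.
Each arrangement has an internal mirror plane or centre of symmetry, so none is chiral.

no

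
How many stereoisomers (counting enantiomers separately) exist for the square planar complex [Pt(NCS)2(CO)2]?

2

In a square planar complex each vertex has one trans partner and two cis neighbours.
The distinct arrangements are (2 in all): NCS cis; NCS trans.
Each arrangement has an internal mirror plane or centre of symmetry, so none is chiral.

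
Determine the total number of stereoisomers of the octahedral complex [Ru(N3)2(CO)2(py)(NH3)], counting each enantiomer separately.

8

The six octahedral sites form three mutually perpendicular trans pairs.
Working through the distinct placements yields 6 geometric isomers: N3 trans, CO trans; N3 cis, CO trans; N3 cis, CO cis (3 arrangements, 2 chiral); N3 trans, CO cis.
Of these, 2 lack any improper symmetry element and so occur as enantiomeric pairs, giving 6 + 2 = 8 stereoisomers in total.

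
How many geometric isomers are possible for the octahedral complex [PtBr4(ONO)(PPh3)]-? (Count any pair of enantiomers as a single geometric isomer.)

2

The six octahedral sites form three mutually perpendicular trans pairs.
Systematic placement gives 2 geometric isomers: ONO and PPh3 mutually trans; ONO and PPh3 mutually cis.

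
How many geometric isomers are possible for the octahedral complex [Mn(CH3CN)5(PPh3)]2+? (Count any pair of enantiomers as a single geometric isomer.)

An octahedron has six vertices in three trans pairs; every non-trans pair is cis.
Only one geometric arrangement is possible.

1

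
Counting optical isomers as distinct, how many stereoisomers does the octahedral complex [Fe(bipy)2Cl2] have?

An octahedron has six vertices in three trans pairs; every non-trans pair is cis.
Each bipy is bidentate and must span two cis positions.
There are 2 geometric isomers: Cl trans; Cl cis (chiral).
One of these lacks any improper symmetry element and so occurs as an enantiomeric pair, giving 2 + 1 = 3 stereoisomers in total.

3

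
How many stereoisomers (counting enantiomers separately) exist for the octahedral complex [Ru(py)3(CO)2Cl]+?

The six octahedral sites form three mutually perpendicular trans pairs.
There are 3 geometric isomers: py mer, CO trans; py mer, CO cis; py fac, CO cis.
Each arrangement has an internal mirror plane or centre of symmetry, so none is chiral.

3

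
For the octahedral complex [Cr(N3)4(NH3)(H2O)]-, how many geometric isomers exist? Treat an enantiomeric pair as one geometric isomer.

2

Systematic placement gives 2 geometric isomers: NH3 and H2O mutually cis; NH3 and H2O mutually trans.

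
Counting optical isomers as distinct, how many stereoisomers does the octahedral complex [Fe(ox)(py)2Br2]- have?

In an octahedral complex each vertex has one trans partner and four cis neighbours.
Each ox is bidentate and must span two cis positions.
Systematic placement gives 3 geometric isomers: py cis, Br trans; py trans, Br cis; py cis, Br cis (chiral).
One of these lacks any improper symmetry element and so occurs as an enantiomeric pair, giving 3 + 1 = 4 stereoisomers in total.

4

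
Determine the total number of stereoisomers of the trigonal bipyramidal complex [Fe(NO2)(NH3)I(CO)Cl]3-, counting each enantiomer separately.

In a trigonal bipyramid the two axial positions differ from the three equatorial ones.
Systematic enumeration (placing each ligand type in turn and discarding arrangements equivalent by rotation or reflection) gives 10 geometric isomers.
Of these, 10 lack any improper symmetry element and so occur as enantiomeric pairs, giving 10 + 10 = 20 stereoisomers in total.

20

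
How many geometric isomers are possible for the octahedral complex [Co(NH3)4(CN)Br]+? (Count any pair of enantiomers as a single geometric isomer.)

An octahedron has six vertices in three trans pairs; every non-trans pair is cis.
There are 2 geometric isomers: CN and Br mutually trans; CN and Br mutually cis.

2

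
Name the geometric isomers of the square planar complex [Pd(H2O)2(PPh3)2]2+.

cis and trans

A square has two trans pairs of vertices; adjacent vertices are cis.
Working through the distinct placements yields 2 geometric isomers: H2O cis; H2O trans.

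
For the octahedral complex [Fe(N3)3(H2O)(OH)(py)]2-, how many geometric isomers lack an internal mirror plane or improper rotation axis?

There are 4 geometric isomers: N3 mer (3 arrangements); N3 fac (chiral).
One of these lacks any improper symmetry element and so occurs as an enantiomeric pair, giving 4 + 1 = 5 stereoisomers in total.

1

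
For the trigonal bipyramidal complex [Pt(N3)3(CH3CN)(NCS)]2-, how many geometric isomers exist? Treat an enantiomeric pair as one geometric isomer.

A trigonal bipyramid has two axial and three equatorial sites, which are chemically inequivalent.
The distinct arrangements are (4 in all): CH3CN axial, NCS equatorial; CH3CN axial, NCS axial; CH3CN equatorial, NCS equatorial; CH3CN equatorial, NCS axial.

4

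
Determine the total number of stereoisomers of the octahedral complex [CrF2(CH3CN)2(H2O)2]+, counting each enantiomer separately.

6

In an octahedral complex each vertex has one trans partner and four cis neighbours.
There are 5 geometric isomers: F trans, CH3CN trans, H2O trans; F cis, CH3CN trans, H2O cis; F cis, CH3CN cis, H2O trans; F cis, CH3CN cis, H2O cis (chiral); F trans, CH3CN cis, H2O cis.
One of these lacks any improper symmetry element and so occurs as an enantiomeric pair, giving 5 + 1 = 6 stereoisomers in total.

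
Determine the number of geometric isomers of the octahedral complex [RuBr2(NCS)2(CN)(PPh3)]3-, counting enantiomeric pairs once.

An octahedron has six vertices in three trans pairs; every non-trans pair is cis.
Systematic placement gives 6 geometric isomers: Br trans, NCS cis; Br trans, NCS trans; Br cis, NCS cis (3 arrangements, 2 chiral); Br cis, NCS trans.

6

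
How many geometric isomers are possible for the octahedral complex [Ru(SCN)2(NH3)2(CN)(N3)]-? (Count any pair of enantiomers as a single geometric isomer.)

The distinct arrangements are (6 in all): SCN trans, NH3 trans; SCN cis, NH3 cis (3 arrangements, 2 chiral); SCN trans, NH3 cis; SCN cis, NH3 trans.

6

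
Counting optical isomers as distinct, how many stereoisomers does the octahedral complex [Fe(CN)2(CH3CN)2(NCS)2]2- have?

6

An octahedron has six vertices in three trans pairs; every non-trans pair is cis.
There are 5 geometric isomers: CN trans, CH3CN trans, NCS trans; CN cis, CH3CN trans, NCS cis; CN cis, CH3CN cis, NCS trans; CN cis, CH3CN cis, NCS cis (chiral); CN trans, CH3CN cis, NCS cis.
One of these lacks any improper symmetry element and so occurs as an enantiomeric pair, giving 5 + 1 = 6 stereoisomers in total.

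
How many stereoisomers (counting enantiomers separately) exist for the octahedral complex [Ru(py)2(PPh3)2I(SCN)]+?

8

An octahedron has six vertices in three trans pairs; every non-trans pair is cis.
The distinct arrangements are (6 in all): py trans, PPh3 cis; py cis, PPh3 cis (3 arrangements, 2 chiral); py trans, PPh3 trans; py cis, PPh3 trans.
Of these, 2 lack any improper symmetry element and so occur as enantiomeric pairs, giving 6 + 2 = 8 stereoisomers in total.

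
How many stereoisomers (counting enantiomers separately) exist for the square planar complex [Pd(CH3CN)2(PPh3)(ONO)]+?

A square has two trans pairs of vertices; adjacent vertices are cis.
The distinct arrangements are (2 in all): CH3CN cis; CH3CN trans.
Each arrangement has an internal mirror plane or centre of symmetry, so none is chiral.

2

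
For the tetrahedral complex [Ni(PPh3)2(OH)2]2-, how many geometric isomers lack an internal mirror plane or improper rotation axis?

Only one geometric arrangement is possible.

0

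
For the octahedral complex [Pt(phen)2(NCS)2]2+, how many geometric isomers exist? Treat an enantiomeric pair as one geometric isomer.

The six octahedral sites form three mutually perpendicular trans pairs.
Each phen is bidentate and must span two cis positions.
Systematic placement gives 2 geometric isomers: NCS trans; NCS cis (chiral).

2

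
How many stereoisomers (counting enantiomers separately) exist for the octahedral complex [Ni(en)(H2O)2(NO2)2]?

In an octahedral complex each vertex has one trans partner and four cis neighbours.
Each en is bidentate and must span two cis positions.
Working through the distinct placements yields 3 geometric isomers: H2O trans, NO2 cis; H2O cis, NO2 cis (chiral); H2O cis, NO2 trans.
One of these lacks any improper symmetry element and so occurs as an enantiomeric pair, giving 3 + 1 = 4 stereoisomers in total.

4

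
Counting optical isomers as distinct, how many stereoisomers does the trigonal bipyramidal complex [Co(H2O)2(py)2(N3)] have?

6

In a trigonal bipyramid the two axial positions differ from the three equatorial ones.
Systematic enumeration (placing each ligand type in turn and discarding arrangements equivalent by rotation or reflection) gives 5 geometric isomers.
One of these lacks any improper symmetry element and so occurs as an enantiomeric pair, giving 5 + 1 = 6 stereoisomers in total.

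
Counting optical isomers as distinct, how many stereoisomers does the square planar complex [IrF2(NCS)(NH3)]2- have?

In a square planar complex each vertex has one trans partner and two cis neighbours.
The distinct arrangements are (2 in all): F cis; F trans.
Each arrangement has an internal mirror plane or centre of symmetry, so none is chiral.

2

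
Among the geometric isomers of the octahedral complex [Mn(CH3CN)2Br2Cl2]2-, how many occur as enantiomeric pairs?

1

The distinct arrangements are (5 in all): CH3CN trans, Br trans, Cl trans; CH3CN cis, Br trans, Cl cis; CH3CN cis, Br cis, Cl trans; CH3CN cis, Br cis, Cl cis (chiral); CH3CN trans, Br cis, Cl cis.
One of these lacks any improper symmetry element and so occurs as an enantiomeric pair, giving 5 + 1 = 6 stereoisomers in total.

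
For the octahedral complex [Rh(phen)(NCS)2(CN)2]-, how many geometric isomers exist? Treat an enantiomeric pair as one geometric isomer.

An octahedron has six vertices in three trans pairs; every non-trans pair is cis.
Each phen is bidentate and must span two cis positions.
The distinct arrangements are (3 in all): NCS cis, CN trans; NCS cis, CN cis (chiral); NCS trans, CN cis.

3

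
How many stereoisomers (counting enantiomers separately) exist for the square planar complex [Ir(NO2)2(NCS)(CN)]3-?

2

There are 2 geometric isomers: NO2 cis; NO2 trans.
Each arrangement has an internal mirror plane or centre of symmetry, so none is chiral.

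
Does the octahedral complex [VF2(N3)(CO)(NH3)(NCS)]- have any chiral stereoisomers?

Systematic enumeration (placing each ligand type in turn and discarding arrangements equivalent by rotation or reflection) gives 9 geometric isomers.
Of these, 6 lack any improper symmetry element and so occur as enantiomeric pairs, giving 9 + 6 = 15 stereoisomers in total.

yes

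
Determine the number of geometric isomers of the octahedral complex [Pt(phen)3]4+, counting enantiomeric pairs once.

1

An octahedron has six vertices in three trans pairs; every non-trans pair is cis.
Each phen is bidentate and must span two cis positions.
Only one geometric arrangement is possible; it has no improper symmetry element, so it exists as a pair of enantiomers (2 stereoisomers).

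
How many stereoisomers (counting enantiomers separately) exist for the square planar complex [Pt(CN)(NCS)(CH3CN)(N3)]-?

A square has two trans pairs of vertices; adjacent vertices are cis.
Working through the distinct placements yields 3 geometric isomers: (CH3CN/N3 trans, CN/NCS trans); (CH3CN/NCS trans, CN/N3 trans); (CH3CN/CN trans, N3/NCS trans).
Each arrangement has an internal mirror plane or centre of symmetry, so none is chiral.

3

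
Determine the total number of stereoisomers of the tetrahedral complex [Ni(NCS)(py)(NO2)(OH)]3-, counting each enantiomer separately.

2

In a tetrahedral complex all four positions are equivalent and every pair of ligands is adjacent — there is no cis/trans distinction.
Only one geometric arrangement is possible; it has no improper symmetry element, so it exists as a pair of enantiomers (2 stereoisomers).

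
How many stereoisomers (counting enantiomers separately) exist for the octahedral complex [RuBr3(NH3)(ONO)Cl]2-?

5

An octahedron has six vertices in three trans pairs; every non-trans pair is cis.
Working through the distinct placements yields 4 geometric isomers: Br mer (3 arrangements); Br fac (chiral).
One of these lacks any improper symmetry element and so occurs as an enantiomeric pair, giving 4 + 1 = 5 stereoisomers in total.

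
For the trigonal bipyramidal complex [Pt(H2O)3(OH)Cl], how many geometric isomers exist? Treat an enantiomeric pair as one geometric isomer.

In a trigonal bipyramid the two axial positions differ from the three equatorial ones.
The distinct arrangements are (4 in all): OH equatorial, Cl axial; OH axial, Cl axial; OH equatorial, Cl equatorial; OH axial, Cl equatorial.

4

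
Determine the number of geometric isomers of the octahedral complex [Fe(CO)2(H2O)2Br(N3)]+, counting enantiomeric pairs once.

An octahedron has six vertices in three trans pairs; every non-trans pair is cis.
There are 6 geometric isomers: CO cis, H2O cis (3 arrangements, 2 chiral); CO cis, H2O trans; CO trans, H2O cis; CO trans, H2O trans.

6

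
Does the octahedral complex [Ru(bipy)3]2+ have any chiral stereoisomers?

yes

In an octahedral complex each vertex has one trans partner and four cis neighbours.
Each bipy is bidentate and must span two cis positions.
Only one geometric arrangement is possible; it has no improper symmetry element, so it exists as a pair of enantiomers (2 stereoisomers).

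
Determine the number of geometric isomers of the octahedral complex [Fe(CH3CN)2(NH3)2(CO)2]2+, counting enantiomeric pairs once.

5

The six octahedral sites form three mutually perpendicular trans pairs.
Working through the distinct placements yields 5 geometric isomers: CH3CN trans, NH3 trans, CO trans; CH3CN trans, NH3 cis, CO cis; CH3CN cis, NH3 trans, CO cis; CH3CN cis, NH3 cis, CO cis (chiral); CH3CN cis, NH3 cis, CO trans.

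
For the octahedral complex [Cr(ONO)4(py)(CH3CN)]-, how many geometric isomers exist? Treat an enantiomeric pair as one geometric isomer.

2

In an octahedral complex each vertex has one trans partner and four cis neighbours.
Working through the distinct placements yields 2 geometric isomers: py and CH3CN mutually cis; py and CH3CN mutually trans.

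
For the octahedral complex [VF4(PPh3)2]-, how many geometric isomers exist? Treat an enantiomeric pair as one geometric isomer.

2

There are 2 geometric isomers: PPh3 trans; PPh3 cis.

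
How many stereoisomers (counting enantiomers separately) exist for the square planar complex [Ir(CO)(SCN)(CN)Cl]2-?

A square has two trans pairs of vertices; adjacent vertices are cis.
The distinct arrangements are (3 in all): (CN/Cl trans, CO/SCN trans); (CN/SCN trans, CO/Cl trans); (CN/CO trans, Cl/SCN trans).
Each arrangement has an internal mirror plane or centre of symmetry, so none is chiral.

3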